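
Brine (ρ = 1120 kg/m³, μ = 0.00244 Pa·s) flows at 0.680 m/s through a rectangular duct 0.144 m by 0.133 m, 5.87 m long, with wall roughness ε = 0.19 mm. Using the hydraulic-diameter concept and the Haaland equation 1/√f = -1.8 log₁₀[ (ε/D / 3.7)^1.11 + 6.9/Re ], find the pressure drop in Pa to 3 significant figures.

Hydraulic diameter D_h = 4A/P = 4·(0.144·0.133)/(2·(0.144+0.133)) = 0.07661/0.554 = 0.1383 m.
Re = ρVD_h/μ = 1120·0.68·0.1383/0.00244 = 4.316e+04.
ε/D_h = 0.00019/0.1383 = 0.00137; Haaland gives 1/√f = -1.8 log₁₀[0.000156+0.00016] = 6.301, so f = 0.02518.
ΔP = f(L/D_h)(ρV²/2) = 0.02518·5.87/0.1383·258.9 = 276.8 Pa.

ΔP ≈ 277 Pa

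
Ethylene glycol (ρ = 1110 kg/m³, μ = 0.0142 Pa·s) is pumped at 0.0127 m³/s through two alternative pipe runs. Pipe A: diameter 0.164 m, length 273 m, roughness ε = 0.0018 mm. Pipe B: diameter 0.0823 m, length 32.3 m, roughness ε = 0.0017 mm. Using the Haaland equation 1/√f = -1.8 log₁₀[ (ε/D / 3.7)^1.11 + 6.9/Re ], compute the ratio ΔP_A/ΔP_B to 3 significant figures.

ΔP_A/ΔP_B ≈ 0.324

Pipe A: V = Q/A = 0.0127/0.02112 = 0.6012 m/s; Re = 7707; ε/D = 1.1e-05; Haaland → f = 0.03323; ΔP_A = f(L/D)(ρV²/2) = 1.11e+04 Pa.
Pipe B: V = Q/A = 0.0127/0.00532 = 2.387 m/s; Re = 1.536e+04; ε/D = 2.07e-05; Haaland → f = 0.02757; ΔP_B = f(L/D)(ρV²/2) = 3.422e+04 Pa.
ΔP_A/ΔP_B = 1.11e+04/3.422e+04 = 0.324.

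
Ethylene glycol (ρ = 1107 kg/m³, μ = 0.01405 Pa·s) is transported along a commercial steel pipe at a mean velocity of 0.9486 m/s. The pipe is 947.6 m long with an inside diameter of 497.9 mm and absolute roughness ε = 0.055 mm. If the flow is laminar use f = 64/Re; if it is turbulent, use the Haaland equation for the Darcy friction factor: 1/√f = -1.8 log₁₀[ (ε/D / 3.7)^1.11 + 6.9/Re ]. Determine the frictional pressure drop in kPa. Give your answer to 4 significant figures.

ΔP ≈ 21.25 kPa

Reynolds number Re = ρVD/μ = 1107 · 0.9486 · 0.4979 / 0.014 = 3.721e+04.
Re > 4000 → turbulent. Relative roughness ε/D = 5.5e-05/0.4979 = 0.00011. Haaland: 1/√f = -1.8 log₁₀[(0.00011/3.7)^1.11 + 6.9/3.721e+04] = -1.8 log₁₀[9.49e-06 + 0.000185] = 6.678, so f = 0.02242.
Darcy-Weisbach: ΔP = f(L/D)(ρV²/2) = 0.02242·(947.6/0.4979)·(1107·0.9486²/2) = 0.02242·1903·498.1 = 2.125e+04 Pa.
ΔP = 2.125e+04 Pa = 21.25 kPa.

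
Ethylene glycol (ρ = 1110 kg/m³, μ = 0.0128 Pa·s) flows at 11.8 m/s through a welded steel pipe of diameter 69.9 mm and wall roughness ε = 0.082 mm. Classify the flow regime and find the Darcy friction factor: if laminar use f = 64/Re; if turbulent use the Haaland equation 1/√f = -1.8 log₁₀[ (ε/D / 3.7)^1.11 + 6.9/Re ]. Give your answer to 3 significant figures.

Re = ρVD/μ = 1110·11.8·0.0699/0.0128 = 7.153e+04.
Re > 4000 → turbulent. ε/D = 8.2e-05/0.0699 = 0.00117; Haaland: 1/√f = -1.8 log₁₀[0.000131 + 9.65e-05] = 6.559, so f = 0.02325.

f ≈ 0.0232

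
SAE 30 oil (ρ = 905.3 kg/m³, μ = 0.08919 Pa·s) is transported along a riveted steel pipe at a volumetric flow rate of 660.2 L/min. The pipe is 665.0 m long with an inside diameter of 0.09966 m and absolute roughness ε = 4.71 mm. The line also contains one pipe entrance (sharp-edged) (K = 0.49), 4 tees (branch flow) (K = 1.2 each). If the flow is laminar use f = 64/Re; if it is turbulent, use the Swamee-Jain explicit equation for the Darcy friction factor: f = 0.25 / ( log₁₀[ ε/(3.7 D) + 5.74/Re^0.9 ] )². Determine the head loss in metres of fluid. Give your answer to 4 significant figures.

Q = 660.2 L/min = 660.2/60000 = 0.011 m³/s.
Cross-sectional area A = πD²/4 = π(0.09966)²/4 = 0.007801 m²; mean velocity V = Q/A = 0.011/0.007801 = 1.411 m/s.
Reynolds number Re = ρVD/μ = 905.3 · 1.411 · 0.09966 / 0.0892 = 1427.
Re < 2300 → laminar flow, so f = 64/Re = 64/1427 = 0.04485 (the turbulent correlation is not needed).
Total minor-loss coefficient ΣK = 1·0.49 + 4·1.2 = 5.29.
ΔP = [f·L/D + ΣK]·(ρV²/2) = [0.04485·665/0.09966 + 5.29]·(905.3·1.411²/2) = [299.3 + 5.29]·900.6 = 2.743e+05 Pa.
Head loss h_f = ΔP/(ρg) = 2.743e+05/(905.3·9.81) = 30.89 m.

h_f ≈ 30.89 m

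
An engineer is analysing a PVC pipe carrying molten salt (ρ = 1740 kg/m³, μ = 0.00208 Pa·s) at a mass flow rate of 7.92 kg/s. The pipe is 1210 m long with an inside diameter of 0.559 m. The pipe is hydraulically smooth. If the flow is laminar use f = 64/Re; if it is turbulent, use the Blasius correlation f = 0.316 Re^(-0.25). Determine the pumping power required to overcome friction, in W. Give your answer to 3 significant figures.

P ≈ 0.0965 W

A = πD²/4 = π(0.559)²/4 = 0.2454 m²; mean velocity V = ṁ/(ρA) = 7.92/(1740 · 0.2454) = 0.01855 m/s.
Reynolds number Re = ρVD/μ = 1740 · 0.01855 · 0.559 / 0.00208 = 8673.
Re > 4000 → turbulent. Smooth-pipe (Blasius): f = 0.316 Re^(-0.25) = 0.316/(8673)^0.25 = 0.03275.
Darcy-Weisbach: ΔP = f(L/D)(ρV²/2) = 0.03275·(1210/0.559)·(1740·0.01855²/2) = 0.03275·2165·0.2993 = 21.21 Pa.
Q = ṁ/ρ = 7.92/1740 = 0.004552 m³/s.
Pumping power P = QΔP = 0.004552·21.21 = 0.09655 W = 0.0965 W.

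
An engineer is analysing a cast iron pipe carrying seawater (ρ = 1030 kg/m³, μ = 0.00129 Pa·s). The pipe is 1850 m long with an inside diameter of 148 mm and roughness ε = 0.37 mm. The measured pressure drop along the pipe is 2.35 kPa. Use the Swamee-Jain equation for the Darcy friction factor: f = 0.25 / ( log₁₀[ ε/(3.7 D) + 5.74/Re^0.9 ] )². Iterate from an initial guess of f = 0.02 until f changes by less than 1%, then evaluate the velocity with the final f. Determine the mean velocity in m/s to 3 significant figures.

Rearranging Darcy-Weisbach: V = √(2·ΔP·D/(f·L·ρ)). With ε/D = 0.00037/0.148 = 0.0025, iterate starting from f = 0.02:
  f = 0.02 → V = √(2·2350·0.148/(0.02·1850·1030)) = 0.1351 m/s; Re = ρVD/μ = 1.597e+04; f → 0.03212
  f = 0.03212 → V = 0.1066 m/s; Re = 1.26e+04; f → 0.03346
  f = 0.03346 → V = 0.1045 m/s; Re = 1.234e+04; f → 0.03358
Converged (Δf/f < 1%). With the final f = 0.03358: V = √(2·2350·0.148/(0.03358·1850·1030)) = 0.1043 m/s.

V ≈ 0.104 m/s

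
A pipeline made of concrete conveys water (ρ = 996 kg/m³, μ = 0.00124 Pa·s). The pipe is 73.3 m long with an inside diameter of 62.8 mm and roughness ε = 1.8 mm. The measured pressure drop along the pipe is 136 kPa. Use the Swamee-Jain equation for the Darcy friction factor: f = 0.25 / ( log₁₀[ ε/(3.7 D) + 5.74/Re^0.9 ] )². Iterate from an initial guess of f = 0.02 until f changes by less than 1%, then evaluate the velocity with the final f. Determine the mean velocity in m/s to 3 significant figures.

Rearranging Darcy-Weisbach: V = √(2·ΔP·D/(f·L·ρ)). With ε/D = 0.0018/0.0628 = 0.0287, iterate starting from f = 0.02:
  f = 0.02 → V = √(2·1.36e+05·0.0628/(0.02·73.3·996)) = 3.42 m/s; Re = ρVD/μ = 1.725e+05; f → 0.05644
  f = 0.05644 → V = 2.036 m/s; Re = 1.027e+05; f → 0.05663
Converged (Δf/f < 1%). With the final f = 0.05663: V = √(2·1.36e+05·0.0628/(0.05663·73.3·996)) = 2.033 m/s.

V ≈ 2.03 m/s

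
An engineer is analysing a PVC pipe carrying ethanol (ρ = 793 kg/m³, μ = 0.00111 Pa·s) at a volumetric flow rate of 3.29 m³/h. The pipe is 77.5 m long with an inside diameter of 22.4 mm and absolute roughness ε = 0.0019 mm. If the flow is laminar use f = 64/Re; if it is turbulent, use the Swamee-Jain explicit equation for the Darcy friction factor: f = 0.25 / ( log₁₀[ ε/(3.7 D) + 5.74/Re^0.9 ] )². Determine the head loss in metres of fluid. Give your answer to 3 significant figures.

h_f ≈ 21.4 m

Q = 3.29 m³/h = 3.29/3600 = 0.0009139 m³/s.
Cross-sectional area A = πD²/4 = π(0.0224)²/4 = 0.0003941 m²; mean velocity V = Q/A = 0.0009139/0.0003941 = 2.319 m/s.
Reynolds number Re = ρVD/μ = 793 · 2.319 · 0.0224 / 0.00111 = 3.711e+04.
Re > 4000 → turbulent. Relative roughness ε/D = 1.9e-06/0.0224 = 8.48e-05. Swamee-Jain: f = 0.25/(log₁₀[8.48e-05/3.7 + 5.74/3.711e+04^0.9])² = 0.25/(log₁₀[2.29e-05 + 0.000443])² = 0.25/(-3.332)² = 0.02252.
Darcy-Weisbach: ΔP = f(L/D)(ρV²/2) = 0.02252·(77.5/0.0224)·(793·2.319²/2) = 0.02252·3460·2132 = 1.662e+05 Pa.
Head loss h_f = ΔP/(ρg) = 1.662e+05/(793·9.81) = 21.4 m.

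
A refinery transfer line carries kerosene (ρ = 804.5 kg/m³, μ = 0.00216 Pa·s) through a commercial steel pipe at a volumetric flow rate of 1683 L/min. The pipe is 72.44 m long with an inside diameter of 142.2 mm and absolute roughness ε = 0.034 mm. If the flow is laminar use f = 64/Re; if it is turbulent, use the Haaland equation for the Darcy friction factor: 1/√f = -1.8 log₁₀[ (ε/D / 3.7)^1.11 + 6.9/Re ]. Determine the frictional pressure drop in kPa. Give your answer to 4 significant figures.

Q = 1683 L/min = 1683/60000 = 0.02805 m³/s.
Cross-sectional area A = πD²/4 = π(0.1422)²/4 = 0.01588 m²; mean velocity V = Q/A = 0.02805/0.01588 = 1.766 m/s.
Reynolds number Re = ρVD/μ = 804.5 · 1.766 · 0.1422 / 0.00216 = 9.354e+04.
Re > 4000 → turbulent. Relative roughness ε/D = 3.4e-05/0.1422 = 0.000239. Haaland: 1/√f = -1.8 log₁₀[(0.000239/3.7)^1.11 + 6.9/9.354e+04] = -1.8 log₁₀[2.24e-05 + 7.38e-05] = 7.231, so f = 0.01913.
Darcy-Weisbach: ΔP = f(L/D)(ρV²/2) = 0.01913·(72.44/0.1422)·(804.5·1.766²/2) = 0.01913·509.4·1255 = 1.223e+04 Pa.
ΔP = 1.223e+04 Pa = 12.23 kPa.

ΔP ≈ 12.23 kPa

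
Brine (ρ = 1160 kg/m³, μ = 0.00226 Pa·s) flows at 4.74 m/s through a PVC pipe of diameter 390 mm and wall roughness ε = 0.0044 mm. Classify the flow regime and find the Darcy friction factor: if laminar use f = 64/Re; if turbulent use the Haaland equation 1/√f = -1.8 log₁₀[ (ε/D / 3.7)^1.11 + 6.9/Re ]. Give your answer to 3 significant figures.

Re = ρVD/μ = 1160·4.74·0.39/0.00226 = 9.488e+05.
Re > 4000 → turbulent. ε/D = 4.4e-06/0.39 = 1.13e-05; Haaland: 1/√f = -1.8 log₁₀[7.54e-07 + 7.27e-06] = 9.172, so f = 0.01189.

f ≈ 0.0119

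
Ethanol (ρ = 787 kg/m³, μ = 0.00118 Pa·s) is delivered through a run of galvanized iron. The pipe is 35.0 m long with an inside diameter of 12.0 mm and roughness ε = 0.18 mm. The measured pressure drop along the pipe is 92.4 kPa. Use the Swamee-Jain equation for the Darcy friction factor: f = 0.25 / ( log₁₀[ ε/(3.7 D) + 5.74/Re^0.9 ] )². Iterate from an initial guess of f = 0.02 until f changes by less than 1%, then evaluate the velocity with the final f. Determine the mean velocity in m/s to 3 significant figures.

V ≈ 1.28 m/s

Rearranging Darcy-Weisbach: V = √(2·ΔP·D/(f·L·ρ)). With ε/D = 0.00018/0.012 = 0.015, iterate starting from f = 0.02:
  f = 0.02 → V = √(2·9.24e+04·0.012/(0.02·35·787)) = 2.006 m/s; Re = ρVD/μ = 1.606e+04; f → 0.0472
  f = 0.0472 → V = 1.306 m/s; Re = 1.045e+04; f → 0.04876
  f = 0.04876 → V = 1.285 m/s; Re = 1.028e+04; f → 0.04883
Converged (Δf/f < 1%). With the final f = 0.04883: V = √(2·9.24e+04·0.012/(0.04883·35·787)) = 1.284 m/s.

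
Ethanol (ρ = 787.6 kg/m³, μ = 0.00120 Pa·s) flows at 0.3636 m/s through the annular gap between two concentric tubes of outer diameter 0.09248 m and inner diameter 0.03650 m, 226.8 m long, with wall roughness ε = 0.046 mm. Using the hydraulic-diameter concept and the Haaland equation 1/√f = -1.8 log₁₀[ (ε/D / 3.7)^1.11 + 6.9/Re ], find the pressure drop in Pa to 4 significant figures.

Hydraulic diameter D_h = 4A/P = D_o - D_i = 0.09248 - 0.0365 = 0.05598 m.
Re = ρVD_h/μ = 787.6·0.3636·0.05598/0.0012 = 1.336e+04.
ε/D_h = 4.6e-05/0.05598 = 0.000822; Haaland gives 1/√f = -1.8 log₁₀[8.8e-05+0.000516] = 5.793, so f = 0.02979.
ΔP = f(L/D_h)(ρV²/2) = 0.02979·226.8/0.05598·52.06 = 6284 Pa.

ΔP ≈ 6284 Pa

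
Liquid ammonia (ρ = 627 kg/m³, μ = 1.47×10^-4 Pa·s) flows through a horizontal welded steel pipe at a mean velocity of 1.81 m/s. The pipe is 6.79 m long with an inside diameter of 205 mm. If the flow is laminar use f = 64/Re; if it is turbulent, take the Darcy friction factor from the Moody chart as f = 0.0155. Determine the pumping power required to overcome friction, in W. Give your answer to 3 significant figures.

Reynolds number Re = ρVD/μ = 627 · 1.81 · 0.205 / 0.000147 = 1.583e+06.
Re > 4000 → turbulent; use the Moody-chart value f = 0.0155.
Darcy-Weisbach: ΔP = f(L/D)(ρV²/2) = 0.0155·(6.79/0.205)·(627·1.81²/2) = 0.0155·33.12·1027 = 527.3 Pa.
Q = V·A = 1.81·0.03301 = 0.05974 m³/s.
Pumping power P = QΔP = 0.05974·527.3 = 31.50 W = 31.5 W.

P ≈ 31.5 W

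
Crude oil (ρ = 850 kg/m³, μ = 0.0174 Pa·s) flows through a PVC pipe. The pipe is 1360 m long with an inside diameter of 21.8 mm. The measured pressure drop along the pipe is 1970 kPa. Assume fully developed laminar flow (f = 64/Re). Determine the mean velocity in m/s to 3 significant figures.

V ≈ 1.24 m/s

For laminar flow, f = 64/Re with Re = ρVD/μ, so Darcy-Weisbach reduces to ΔP = 32μLV/D². Solving for V: V = ΔP·D²/(32μL) = 1.97e+06·(0.0218)²/(32·0.0174·1360) = 1.236 m/s.
Check: Re = ρVD/μ = 850·1.236·0.0218/0.0174 = 1317 < 2300, so the laminar assumption holds.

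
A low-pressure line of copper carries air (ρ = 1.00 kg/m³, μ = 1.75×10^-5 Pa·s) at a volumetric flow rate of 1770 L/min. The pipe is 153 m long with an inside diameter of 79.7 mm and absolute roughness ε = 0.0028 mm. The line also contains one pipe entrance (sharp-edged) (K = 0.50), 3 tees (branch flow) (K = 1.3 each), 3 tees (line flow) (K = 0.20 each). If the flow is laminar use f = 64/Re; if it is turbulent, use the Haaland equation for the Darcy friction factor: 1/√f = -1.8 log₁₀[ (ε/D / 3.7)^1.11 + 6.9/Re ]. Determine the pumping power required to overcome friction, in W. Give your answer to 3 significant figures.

P ≈ 26.3 W

Q = 1770 L/min = 1770/60000 = 0.0295 m³/s.
Cross-sectional area A = πD²/4 = π(0.0797)²/4 = 0.004989 m²; mean velocity V = Q/A = 0.0295/0.004989 = 5.913 m/s.
Reynolds number Re = ρVD/μ = 1 · 5.913 · 0.0797 / 1.75e-05 = 2.693e+04.
Re > 4000 → turbulent. Relative roughness ε/D = 2.8e-06/0.0797 = 3.51e-05. Haaland: 1/√f = -1.8 log₁₀[(3.51e-05/3.7)^1.11 + 6.9/2.693e+04] = -1.8 log₁₀[2.66e-06 + 0.000256] = 6.456, so f = 0.02399.
Total minor-loss coefficient ΣK = 1·0.5 + 3·1.3 + 3·0.2 = 5.
ΔP = [f·L/D + ΣK]·(ρV²/2) = [0.02399·153/0.0797 + 5]·(1·5.913²/2) = [46.05 + 5]·17.48 = 892.5 Pa.
Pumping power P = QΔP = 0.0295·892.5 = 26.33 W = 26.3 W.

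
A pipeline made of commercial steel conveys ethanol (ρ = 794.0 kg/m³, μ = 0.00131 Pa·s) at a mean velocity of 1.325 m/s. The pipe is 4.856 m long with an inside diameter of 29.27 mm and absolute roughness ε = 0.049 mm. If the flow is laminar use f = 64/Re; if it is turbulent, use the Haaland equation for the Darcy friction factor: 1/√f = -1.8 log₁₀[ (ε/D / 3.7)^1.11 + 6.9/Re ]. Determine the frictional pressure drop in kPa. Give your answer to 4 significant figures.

Reynolds number Re = ρVD/μ = 794 · 1.325 · 0.02927 / 0.00131 = 2.351e+04.
Re > 4000 → turbulent. Relative roughness ε/D = 4.9e-05/0.02927 = 0.00167. Haaland: 1/√f = -1.8 log₁₀[(0.00167/3.7)^1.11 + 6.9/2.351e+04] = -1.8 log₁₀[0.000194 + 0.000294] = 5.962, so f = 0.02814.
Darcy-Weisbach: ΔP = f(L/D)(ρV²/2) = 0.02814·(4.856/0.02927)·(794·1.325²/2) = 0.02814·165.9·697 = 3253 Pa.
ΔP = 3253 Pa = 3.253 kPa.

ΔP ≈ 3.253 kPa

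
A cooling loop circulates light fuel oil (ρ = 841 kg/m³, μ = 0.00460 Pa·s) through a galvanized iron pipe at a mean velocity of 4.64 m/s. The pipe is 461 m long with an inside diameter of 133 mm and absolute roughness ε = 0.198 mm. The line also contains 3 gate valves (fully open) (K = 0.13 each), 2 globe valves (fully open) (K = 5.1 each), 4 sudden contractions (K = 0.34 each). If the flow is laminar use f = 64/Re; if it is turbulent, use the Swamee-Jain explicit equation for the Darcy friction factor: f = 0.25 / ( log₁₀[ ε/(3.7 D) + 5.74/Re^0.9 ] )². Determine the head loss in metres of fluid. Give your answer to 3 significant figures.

h_f ≈ 103 m

Reynolds number Re = ρVD/μ = 841 · 4.64 · 0.133 / 0.0046 = 1.128e+05.
Re > 4000 → turbulent. Relative roughness ε/D = 0.000198/0.133 = 0.00149. Swamee-Jain: f = 0.25/(log₁₀[0.00149/3.7 + 5.74/1.128e+05^0.9])² = 0.25/(log₁₀[0.000402 + 0.000163])² = 0.25/(-3.248)² = 0.0237.
Total minor-loss coefficient ΣK = 3·0.13 + 2·5.1 + 4·0.34 = 11.9.
ΔP = [f·L/D + ΣK]·(ρV²/2) = [0.0237·461/0.133 + 11.9]·(841·4.64²/2) = [82.15 + 11.9]·9053 = 8.519e+05 Pa.
Head loss h_f = ΔP/(ρg) = 8.519e+05/(841·9.81) = 103 m.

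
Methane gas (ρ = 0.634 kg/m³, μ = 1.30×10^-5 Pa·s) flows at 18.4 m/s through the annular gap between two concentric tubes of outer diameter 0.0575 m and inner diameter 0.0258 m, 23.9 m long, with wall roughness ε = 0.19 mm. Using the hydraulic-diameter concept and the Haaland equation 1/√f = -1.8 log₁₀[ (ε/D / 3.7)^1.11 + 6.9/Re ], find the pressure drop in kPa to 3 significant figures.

Hydraulic diameter D_h = 4A/P = D_o - D_i = 0.0575 - 0.0258 = 0.0317 m.
Re = ρVD_h/μ = 0.634·18.4·0.0317/1.3e-05 = 2.845e+04.
ε/D_h = 0.00019/0.0317 = 0.00599; Haaland gives 1/√f = -1.8 log₁₀[0.000799+0.000243] = 5.368, so f = 0.0347.
ΔP = f(L/D_h)(ρV²/2) = 0.0347·23.9/0.0317·107.3 = 2808 Pa.
ΔP = 2.81 kPa.

ΔP ≈ 2.81 kPa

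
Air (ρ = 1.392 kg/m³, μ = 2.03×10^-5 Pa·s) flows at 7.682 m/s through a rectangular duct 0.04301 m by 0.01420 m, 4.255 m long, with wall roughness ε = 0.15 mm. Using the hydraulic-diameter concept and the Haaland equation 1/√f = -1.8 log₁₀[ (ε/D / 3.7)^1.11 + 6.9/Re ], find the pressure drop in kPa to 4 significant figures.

ΔP ≈ 0.3211 kPa

Hydraulic diameter D_h = 4A/P = 4·(0.04301·0.0142)/(2·(0.04301+0.0142)) = 0.002443/0.1144 = 0.02135 m.
Re = ρVD_h/μ = 1.392·7.682·0.02135/2.03e-05 = 1.125e+04.
ε/D_h = 0.00015/0.02135 = 0.00703; Haaland gives 1/√f = -1.8 log₁₀[0.000953+0.000614] = 5.049, so f = 0.03923.
ΔP = f(L/D_h)(ρV²/2) = 0.03923·4.255/0.02135·41.07 = 321.1 Pa.
ΔP = 0.3211 kPa.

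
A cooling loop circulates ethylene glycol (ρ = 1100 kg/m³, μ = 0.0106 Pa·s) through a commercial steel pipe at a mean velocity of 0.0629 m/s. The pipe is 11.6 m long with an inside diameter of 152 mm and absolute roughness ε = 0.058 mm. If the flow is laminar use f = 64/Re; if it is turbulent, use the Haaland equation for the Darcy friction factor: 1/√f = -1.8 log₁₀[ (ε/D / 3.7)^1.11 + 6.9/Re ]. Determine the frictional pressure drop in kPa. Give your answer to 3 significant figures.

Reynolds number Re = ρVD/μ = 1100 · 0.0629 · 0.152 / 0.0106 = 992.2.
Re < 2300 → laminar flow, so f = 64/Re = 64/992.2 = 0.06451 (the turbulent correlation is not needed).
Darcy-Weisbach: ΔP = f(L/D)(ρV²/2) = 0.06451·(11.6/0.152)·(1100·0.0629²/2) = 0.06451·76.32·2.176 = 10.71 Pa.
ΔP = 10.71 Pa = 0.0107 kPa.

ΔP ≈ 0.0107 kPa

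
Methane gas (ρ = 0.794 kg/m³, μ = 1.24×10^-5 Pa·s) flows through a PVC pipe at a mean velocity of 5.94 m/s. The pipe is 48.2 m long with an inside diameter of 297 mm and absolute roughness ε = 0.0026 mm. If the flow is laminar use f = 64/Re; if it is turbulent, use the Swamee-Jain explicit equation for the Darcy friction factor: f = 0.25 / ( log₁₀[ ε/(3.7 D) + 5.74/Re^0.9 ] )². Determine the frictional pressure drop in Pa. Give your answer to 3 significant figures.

Reynolds number Re = ρVD/μ = 0.794 · 5.94 · 0.297 / 1.24e-05 = 1.13e+05.
Re > 4000 → turbulent. Relative roughness ε/D = 2.6e-06/0.297 = 8.75e-06. Swamee-Jain: f = 0.25/(log₁₀[8.75e-06/3.7 + 5.74/1.13e+05^0.9])² = 0.25/(log₁₀[2.37e-06 + 0.000163])² = 0.25/(-3.782)² = 0.01747.
Darcy-Weisbach: ΔP = f(L/D)(ρV²/2) = 0.01747·(48.2/0.297)·(0.794·5.94²/2) = 0.01747·162.3·14.01 = 39.72 Pa.

ΔP ≈ 39.7 Pa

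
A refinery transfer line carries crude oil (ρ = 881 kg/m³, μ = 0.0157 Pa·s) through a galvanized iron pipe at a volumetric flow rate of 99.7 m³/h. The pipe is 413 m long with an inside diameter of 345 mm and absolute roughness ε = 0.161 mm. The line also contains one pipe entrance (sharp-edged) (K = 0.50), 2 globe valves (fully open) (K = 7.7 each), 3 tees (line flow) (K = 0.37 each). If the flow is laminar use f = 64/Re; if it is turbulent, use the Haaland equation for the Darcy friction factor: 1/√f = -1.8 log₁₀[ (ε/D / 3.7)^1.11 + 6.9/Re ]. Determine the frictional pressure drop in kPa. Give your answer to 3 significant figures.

ΔP ≈ 2.35 kPa

Q = 99.7 m³/h = 99.7/3600 = 0.02769 m³/s.
Cross-sectional area A = πD²/4 = π(0.345)²/4 = 0.09348 m²; mean velocity V = Q/A = 0.02769/0.09348 = 0.2963 m/s.
Reynolds number Re = ρVD/μ = 881 · 0.2963 · 0.345 / 0.0157 = 5735.
Re > 4000 → turbulent. Relative roughness ε/D = 0.000161/0.345 = 0.000467. Haaland: 1/√f = -1.8 log₁₀[(0.000467/3.7)^1.11 + 6.9/5735] = -1.8 log₁₀[4.7e-05 + 0.0012] = 5.226, so f = 0.03662.
Total minor-loss coefficient ΣK = 1·0.5 + 2·7.7 + 3·0.37 = 17.
ΔP = [f·L/D + ΣK]·(ρV²/2) = [0.03662·413/0.345 + 17]·(881·0.2963²/2) = [43.84 + 17]·38.66 = 2353 Pa.
ΔP = 2353 Pa = 2.35 kPa.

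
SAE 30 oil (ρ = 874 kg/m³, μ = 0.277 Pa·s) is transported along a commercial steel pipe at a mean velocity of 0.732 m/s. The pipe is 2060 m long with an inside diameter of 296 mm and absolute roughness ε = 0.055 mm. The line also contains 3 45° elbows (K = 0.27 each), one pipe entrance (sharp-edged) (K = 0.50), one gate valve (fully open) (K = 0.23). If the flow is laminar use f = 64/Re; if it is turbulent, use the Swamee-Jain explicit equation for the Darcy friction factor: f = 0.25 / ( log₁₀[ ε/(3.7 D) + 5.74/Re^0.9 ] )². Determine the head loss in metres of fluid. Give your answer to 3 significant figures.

h_f ≈ 17.8 m

Reynolds number Re = ρVD/μ = 874 · 0.732 · 0.296 / 0.277 = 683.7.
Re < 2300 → laminar flow, so f = 64/Re = 64/683.7 = 0.09362 (the turbulent correlation is not needed).
Total minor-loss coefficient ΣK = 3·0.27 + 1·0.5 + 1·0.23 = 1.54.
ΔP = [f·L/D + ΣK]·(ρV²/2) = [0.09362·2060/0.296 + 1.54]·(874·0.732²/2) = [651.5 + 1.54]·234.2 = 1.529e+05 Pa.
Head loss h_f = ΔP/(ρg) = 1.529e+05/(874·9.81) = 17.8 m.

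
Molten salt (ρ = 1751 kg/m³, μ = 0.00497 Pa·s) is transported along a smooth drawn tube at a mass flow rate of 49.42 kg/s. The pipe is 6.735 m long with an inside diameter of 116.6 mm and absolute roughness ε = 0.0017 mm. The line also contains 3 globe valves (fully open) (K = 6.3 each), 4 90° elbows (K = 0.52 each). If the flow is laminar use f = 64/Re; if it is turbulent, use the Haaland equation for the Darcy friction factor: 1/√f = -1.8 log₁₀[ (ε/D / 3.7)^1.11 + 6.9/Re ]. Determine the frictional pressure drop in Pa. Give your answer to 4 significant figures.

A = πD²/4 = π(0.1166)²/4 = 0.01068 m²; mean velocity V = ṁ/(ρA) = 49.42/(1751 · 0.01068) = 2.643 m/s.
Reynolds number Re = ρVD/μ = 1751 · 2.643 · 0.1166 / 0.00497 = 1.086e+05.
Re > 4000 → turbulent. Relative roughness ε/D = 1.7e-06/0.1166 = 1.46e-05. Haaland: 1/√f = -1.8 log₁₀[(1.46e-05/3.7)^1.11 + 6.9/1.086e+05] = -1.8 log₁₀[1e-06 + 6.35e-05] = 7.542, so f = 0.01758.
Total minor-loss coefficient ΣK = 3·6.3 + 4·0.52 = 21.
ΔP = [f·L/D + ΣK]·(ρV²/2) = [0.01758·6.735/0.1166 + 21]·(1751·2.643²/2) = [1.015 + 21]·6117 = 1.345e+05 Pa.

ΔP ≈ 134500 Pa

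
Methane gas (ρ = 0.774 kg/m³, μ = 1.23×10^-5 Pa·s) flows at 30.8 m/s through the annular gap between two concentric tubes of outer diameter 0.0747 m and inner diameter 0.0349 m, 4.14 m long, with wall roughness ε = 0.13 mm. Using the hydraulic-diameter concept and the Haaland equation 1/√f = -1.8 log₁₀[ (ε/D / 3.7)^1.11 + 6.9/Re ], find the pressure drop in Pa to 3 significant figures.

ΔP ≈ 1080 Pa

Hydraulic diameter D_h = 4A/P = D_o - D_i = 0.0747 - 0.0349 = 0.0398 m.
Re = ρVD_h/μ = 0.774·30.8·0.0398/1.23e-05 = 7.714e+04.
ε/D_h = 0.00013/0.0398 = 0.00327; Haaland gives 1/√f = -1.8 log₁₀[0.000407+8.94e-05] = 5.947, so f = 0.02828.
ΔP = f(L/D_h)(ρV²/2) = 0.02828·4.14/0.0398·367.1 = 1080 Pa.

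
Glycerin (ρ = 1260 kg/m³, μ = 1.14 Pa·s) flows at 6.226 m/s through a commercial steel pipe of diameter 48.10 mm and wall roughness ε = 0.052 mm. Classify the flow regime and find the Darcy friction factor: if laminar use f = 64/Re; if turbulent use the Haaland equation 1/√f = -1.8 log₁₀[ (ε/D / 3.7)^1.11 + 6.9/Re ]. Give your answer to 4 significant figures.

Re = ρVD/μ = 1260·6.226·0.0481/1.14 = 331.
Re < 2300 → laminar, so f = 64/Re = 0.1934 (roughness is irrelevant in laminar flow).

f ≈ 0.1934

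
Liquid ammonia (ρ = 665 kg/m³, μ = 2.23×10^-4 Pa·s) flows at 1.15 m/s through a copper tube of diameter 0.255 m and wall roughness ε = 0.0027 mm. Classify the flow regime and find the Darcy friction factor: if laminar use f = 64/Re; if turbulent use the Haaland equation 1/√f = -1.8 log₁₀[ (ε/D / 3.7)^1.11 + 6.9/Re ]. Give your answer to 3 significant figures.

Re = ρVD/μ = 665·1.15·0.255/0.000223 = 8.745e+05.
Re > 4000 → turbulent. ε/D = 2.7e-06/0.255 = 1.06e-05; Haaland: 1/√f = -1.8 log₁₀[7.03e-07 + 7.89e-06] = 9.119, so f = 0.01203.

f ≈ 0.0120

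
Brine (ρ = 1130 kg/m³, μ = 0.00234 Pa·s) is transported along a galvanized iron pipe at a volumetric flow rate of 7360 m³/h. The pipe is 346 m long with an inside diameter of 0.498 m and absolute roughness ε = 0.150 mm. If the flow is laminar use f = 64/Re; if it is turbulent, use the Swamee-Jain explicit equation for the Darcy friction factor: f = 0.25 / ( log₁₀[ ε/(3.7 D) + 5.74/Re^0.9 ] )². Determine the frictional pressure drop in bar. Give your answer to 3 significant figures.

ΔP ≈ 6.63 bar

Q = 7360 m³/h = 7360/3600 = 2.044 m³/s.
Cross-sectional area A = πD²/4 = π(0.498)²/4 = 0.1948 m²; mean velocity V = Q/A = 2.044/0.1948 = 10.5 m/s.
Reynolds number Re = ρVD/μ = 1130 · 10.5 · 0.498 / 0.00234 = 2.524e+06.
Re > 4000 → turbulent. Relative roughness ε/D = 0.00015/0.498 = 0.000301. Swamee-Jain: f = 0.25/(log₁₀[0.000301/3.7 + 5.74/2.524e+06^0.9])² = 0.25/(log₁₀[8.14e-05 + 9.93e-06])² = 0.25/(-4.039)² = 0.01532.
Darcy-Weisbach: ΔP = f(L/D)(ρV²/2) = 0.01532·(346/0.498)·(1130·10.5²/2) = 0.01532·694.8·6.224e+04 = 6.626e+05 Pa.
ΔP = 6.626e+05 Pa = 6.63 bar.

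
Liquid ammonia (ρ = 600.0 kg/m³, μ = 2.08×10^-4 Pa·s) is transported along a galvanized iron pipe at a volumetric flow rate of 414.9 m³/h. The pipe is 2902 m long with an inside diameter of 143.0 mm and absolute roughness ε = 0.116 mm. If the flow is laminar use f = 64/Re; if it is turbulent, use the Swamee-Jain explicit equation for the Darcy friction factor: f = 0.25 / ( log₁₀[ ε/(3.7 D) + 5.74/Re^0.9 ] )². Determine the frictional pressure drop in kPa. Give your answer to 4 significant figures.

ΔP ≈ 5908 kPa

Q = 414.9 m³/h = 414.9/3600 = 0.1152 m³/s.
Cross-sectional area A = πD²/4 = π(0.143)²/4 = 0.01606 m²; mean velocity V = Q/A = 0.1152/0.01606 = 7.176 m/s.
Reynolds number Re = ρVD/μ = 600 · 7.176 · 0.143 / 0.000208 = 2.96e+06.
Re > 4000 → turbulent. Relative roughness ε/D = 0.000116/0.143 = 0.000811. Swamee-Jain: f = 0.25/(log₁₀[0.000811/3.7 + 5.74/2.96e+06^0.9])² = 0.25/(log₁₀[0.000219 + 8.6e-06])² = 0.25/(-3.642)² = 0.01884.
Darcy-Weisbach: ΔP = f(L/D)(ρV²/2) = 0.01884·(2902/0.143)·(600·7.176²/2) = 0.01884·2.029e+04·1.545e+04 = 5.908e+06 Pa.
ΔP = 5.908e+06 Pa = 5908 kPa.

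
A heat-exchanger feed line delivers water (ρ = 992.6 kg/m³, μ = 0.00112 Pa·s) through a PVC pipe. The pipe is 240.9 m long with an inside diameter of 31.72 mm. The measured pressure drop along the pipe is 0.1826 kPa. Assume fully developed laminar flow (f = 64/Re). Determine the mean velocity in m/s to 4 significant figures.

V ≈ 0.02128 m/s

For laminar flow, f = 64/Re with Re = ρVD/μ, so Darcy-Weisbach reduces to ΔP = 32μLV/D². Solving for V: V = ΔP·D²/(32μL) = 182.6·(0.03172)²/(32·0.00112·240.9) = 0.02128 m/s.
Check: Re = ρVD/μ = 992.6·0.02128·0.03172/0.00112 = 598.2 < 2300, so the laminar assumption holds.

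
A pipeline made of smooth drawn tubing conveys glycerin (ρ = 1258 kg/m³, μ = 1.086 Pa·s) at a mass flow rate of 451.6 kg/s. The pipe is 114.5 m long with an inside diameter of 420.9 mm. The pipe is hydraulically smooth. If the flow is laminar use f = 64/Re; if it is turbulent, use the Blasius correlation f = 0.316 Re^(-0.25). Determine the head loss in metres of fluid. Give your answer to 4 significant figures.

h_f ≈ 4.696 m

A = πD²/4 = π(0.4209)²/4 = 0.1391 m²; mean velocity V = ṁ/(ρA) = 451.6/(1258 · 0.1391) = 2.58 m/s.
Reynolds number Re = ρVD/μ = 1258 · 2.58 · 0.4209 / 1.09 = 1258.
Re < 2300 → laminar flow, so f = 64/Re = 64/1258 = 0.05088 (the turbulent correlation is not needed).
Darcy-Weisbach: ΔP = f(L/D)(ρV²/2) = 0.05088·(114.5/0.4209)·(1258·2.58²/2) = 0.05088·272·4187 = 5.795e+04 Pa.
Head loss h_f = ΔP/(ρg) = 5.795e+04/(1258·9.81) = 4.696 m.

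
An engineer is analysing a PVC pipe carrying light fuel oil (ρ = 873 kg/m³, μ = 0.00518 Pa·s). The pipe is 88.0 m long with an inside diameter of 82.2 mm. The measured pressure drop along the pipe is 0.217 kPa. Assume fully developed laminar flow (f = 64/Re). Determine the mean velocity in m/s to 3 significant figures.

For laminar flow, f = 64/Re with Re = ρVD/μ, so Darcy-Weisbach reduces to ΔP = 32μLV/D². Solving for V: V = ΔP·D²/(32μL) = 217·(0.0822)²/(32·0.00518·88) = 0.1005 m/s.
Check: Re = ρVD/μ = 873·0.1005·0.0822/0.00518 = 1393 < 2300, so the laminar assumption holds.

V ≈ 0.101 m/s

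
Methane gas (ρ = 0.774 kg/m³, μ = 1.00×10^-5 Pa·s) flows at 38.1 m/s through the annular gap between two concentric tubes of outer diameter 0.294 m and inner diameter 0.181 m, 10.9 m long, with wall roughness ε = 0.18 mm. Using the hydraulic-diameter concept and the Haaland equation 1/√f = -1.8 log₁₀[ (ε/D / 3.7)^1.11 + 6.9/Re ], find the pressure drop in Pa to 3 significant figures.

ΔP ≈ 1230 Pa

Hydraulic diameter D_h = 4A/P = D_o - D_i = 0.294 - 0.181 = 0.113 m.
Re = ρVD_h/μ = 0.774·38.1·0.113/1e-05 = 3.332e+05.
ε/D_h = 0.00018/0.113 = 0.00159; Haaland gives 1/√f = -1.8 log₁₀[0.000184+2.07e-05] = 6.642, so f = 0.02267.
ΔP = f(L/D_h)(ρV²/2) = 0.02267·10.9/0.113·561.8 = 1228 Pa.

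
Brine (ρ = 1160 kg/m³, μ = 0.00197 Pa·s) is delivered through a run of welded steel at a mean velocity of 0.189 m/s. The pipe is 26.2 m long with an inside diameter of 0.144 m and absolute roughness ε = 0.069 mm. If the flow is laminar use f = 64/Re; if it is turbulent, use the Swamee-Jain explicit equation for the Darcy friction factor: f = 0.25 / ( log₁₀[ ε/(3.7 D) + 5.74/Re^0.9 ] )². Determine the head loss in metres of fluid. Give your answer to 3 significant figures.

Reynolds number Re = ρVD/μ = 1160 · 0.189 · 0.144 / 0.00197 = 1.603e+04.
Re > 4000 → turbulent. Relative roughness ε/D = 6.9e-05/0.144 = 0.000479. Swamee-Jain: f = 0.25/(log₁₀[0.000479/3.7 + 5.74/1.603e+04^0.9])² = 0.25/(log₁₀[0.00013 + 0.000943])² = 0.25/(-2.97)² = 0.02835.
Darcy-Weisbach: ΔP = f(L/D)(ρV²/2) = 0.02835·(26.2/0.144)·(1160·0.189²/2) = 0.02835·181.9·20.72 = 106.9 Pa.
Head loss h_f = ΔP/(ρg) = 106.9/(1160·9.81) = 0.00939 m.

h_f ≈ 0.00939 m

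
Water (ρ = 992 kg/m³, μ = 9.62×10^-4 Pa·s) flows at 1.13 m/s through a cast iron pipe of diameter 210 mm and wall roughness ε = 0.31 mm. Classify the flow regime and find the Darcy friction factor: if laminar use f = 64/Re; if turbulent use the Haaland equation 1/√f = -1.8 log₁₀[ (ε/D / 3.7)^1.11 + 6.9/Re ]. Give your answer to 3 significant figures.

f ≈ 0.0225

Re = ρVD/μ = 992·1.13·0.21/0.000962 = 2.447e+05.
Re > 4000 → turbulent. ε/D = 0.00031/0.21 = 0.00148; Haaland: 1/√f = -1.8 log₁₀[0.000169 + 2.82e-05] = 6.67, so f = 0.02247.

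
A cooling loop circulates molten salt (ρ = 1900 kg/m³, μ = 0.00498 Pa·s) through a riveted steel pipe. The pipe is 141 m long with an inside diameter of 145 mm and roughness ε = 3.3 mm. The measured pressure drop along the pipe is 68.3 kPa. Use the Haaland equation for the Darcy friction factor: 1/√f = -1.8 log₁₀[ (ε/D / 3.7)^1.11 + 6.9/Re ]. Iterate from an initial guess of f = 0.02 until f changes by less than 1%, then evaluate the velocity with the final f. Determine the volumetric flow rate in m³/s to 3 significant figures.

Q ≈ 0.0197 m³/s

Rearranging Darcy-Weisbach: V = √(2·ΔP·D/(f·L·ρ)). With ε/D = 0.0033/0.145 = 0.0228, iterate starting from f = 0.02:
  f = 0.02 → V = √(2·6.83e+04·0.145/(0.02·141·1900)) = 1.923 m/s; Re = ρVD/μ = 1.064e+05; f → 0.05157
  f = 0.05157 → V = 1.197 m/s; Re = 6.624e+04; f → 0.05177
Converged (Δf/f < 1%). With the final f = 0.05177: V = √(2·6.83e+04·0.145/(0.05177·141·1900)) = 1.195 m/s.
Q = V·A = 1.195·(π/4·0.145²) = 0.01973 m³/s = 0.0197 m³/s.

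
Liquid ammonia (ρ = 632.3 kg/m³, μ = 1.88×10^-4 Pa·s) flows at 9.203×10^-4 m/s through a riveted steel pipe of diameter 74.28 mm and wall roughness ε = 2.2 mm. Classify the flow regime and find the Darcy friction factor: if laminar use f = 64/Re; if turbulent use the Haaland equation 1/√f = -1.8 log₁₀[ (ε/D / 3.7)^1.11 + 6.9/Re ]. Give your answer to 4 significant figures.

Re = ρVD/μ = 632.3·0.0009203·0.07428/0.000188 = 229.9.
Re < 2300 → laminar, so f = 64/Re = 0.2784 (roughness is irrelevant in laminar flow).

f ≈ 0.2784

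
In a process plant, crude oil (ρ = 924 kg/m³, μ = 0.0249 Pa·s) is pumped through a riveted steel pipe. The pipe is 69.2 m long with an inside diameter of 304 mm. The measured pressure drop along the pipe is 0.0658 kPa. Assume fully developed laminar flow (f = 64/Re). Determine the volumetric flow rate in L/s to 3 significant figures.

Q ≈ 8.00 L/s

For laminar flow, f = 64/Re with Re = ρVD/μ, so Darcy-Weisbach reduces to ΔP = 32μLV/D². Solving for V: V = ΔP·D²/(32μL) = 65.8·(0.304)²/(32·0.0249·69.2) = 0.1103 m/s.
Check: Re = ρVD/μ = 924·0.1103·0.304/0.0249 = 1244 < 2300, so the laminar assumption holds.
Q = V·A = 0.1103·(π/4·0.304²) = 0.008005 m³/s = 8.00 L/s.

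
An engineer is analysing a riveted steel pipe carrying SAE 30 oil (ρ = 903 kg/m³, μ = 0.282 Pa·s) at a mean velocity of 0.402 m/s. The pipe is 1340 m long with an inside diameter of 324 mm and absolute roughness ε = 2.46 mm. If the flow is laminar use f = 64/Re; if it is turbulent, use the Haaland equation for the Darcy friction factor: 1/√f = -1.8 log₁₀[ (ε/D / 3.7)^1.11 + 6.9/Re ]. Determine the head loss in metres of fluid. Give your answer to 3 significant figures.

Reynolds number Re = ρVD/μ = 903 · 0.402 · 0.324 / 0.282 = 417.1.
Re < 2300 → laminar flow, so f = 64/Re = 64/417.1 = 0.1535 (the turbulent correlation is not needed).
Darcy-Weisbach: ΔP = f(L/D)(ρV²/2) = 0.1535·(1340/0.324)·(903·0.402²/2) = 0.1535·4136·72.96 = 4.631e+04 Pa.
Head loss h_f = ΔP/(ρg) = 4.631e+04/(903·9.81) = 5.23 m.

h_f ≈ 5.23 m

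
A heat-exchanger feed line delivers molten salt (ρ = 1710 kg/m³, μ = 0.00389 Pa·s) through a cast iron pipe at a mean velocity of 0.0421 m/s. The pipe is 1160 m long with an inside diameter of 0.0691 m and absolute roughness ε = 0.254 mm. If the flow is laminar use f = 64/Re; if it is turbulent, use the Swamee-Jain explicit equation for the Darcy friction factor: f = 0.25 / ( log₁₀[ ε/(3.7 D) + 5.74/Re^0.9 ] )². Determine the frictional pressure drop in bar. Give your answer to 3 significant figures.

ΔP ≈ 0.0127 bar

Reynolds number Re = ρVD/μ = 1710 · 0.0421 · 0.0691 / 0.00389 = 1279.
Re < 2300 → laminar flow, so f = 64/Re = 64/1279 = 0.05005 (the turbulent correlation is not needed).
Darcy-Weisbach: ΔP = f(L/D)(ρV²/2) = 0.05005·(1160/0.0691)·(1710·0.0421²/2) = 0.05005·1.679e+04·1.515 = 1273 Pa.
ΔP = 1273 Pa = 0.0127 bar.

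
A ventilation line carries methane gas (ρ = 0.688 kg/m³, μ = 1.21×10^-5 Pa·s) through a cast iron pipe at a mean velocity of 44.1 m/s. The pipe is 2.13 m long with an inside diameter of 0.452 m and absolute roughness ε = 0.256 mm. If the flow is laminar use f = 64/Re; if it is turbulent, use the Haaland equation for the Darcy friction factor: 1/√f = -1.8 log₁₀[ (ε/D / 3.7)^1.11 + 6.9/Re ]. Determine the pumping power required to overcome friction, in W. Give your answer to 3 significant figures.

Reynolds number Re = ρVD/μ = 0.688 · 44.1 · 0.452 / 1.21e-05 = 1.133e+06.
Re > 4000 → turbulent. Relative roughness ε/D = 0.000256/0.452 = 0.000566. Haaland: 1/√f = -1.8 log₁₀[(0.000566/3.7)^1.11 + 6.9/1.133e+06] = -1.8 log₁₀[5.82e-05 + 6.09e-06] = 7.545, so f = 0.01757.
Darcy-Weisbach: ΔP = f(L/D)(ρV²/2) = 0.01757·(2.13/0.452)·(0.688·44.1²/2) = 0.01757·4.712·669 = 55.38 Pa.
Q = V·A = 44.1·0.1605 = 7.076 m³/s.
Pumping power P = QΔP = 7.076·55.38 = 391.9 W = 392 W.

P ≈ 392 W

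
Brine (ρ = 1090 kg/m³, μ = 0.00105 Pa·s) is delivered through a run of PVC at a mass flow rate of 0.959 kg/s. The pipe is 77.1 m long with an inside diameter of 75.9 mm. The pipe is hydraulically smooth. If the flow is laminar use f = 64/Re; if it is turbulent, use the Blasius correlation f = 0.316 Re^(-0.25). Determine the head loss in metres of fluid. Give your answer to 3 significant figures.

h_f ≈ 0.0556 m

A = πD²/4 = π(0.0759)²/4 = 0.004525 m²; mean velocity V = ṁ/(ρA) = 0.959/(1090 · 0.004525) = 0.1945 m/s.
Reynolds number Re = ρVD/μ = 1090 · 0.1945 · 0.0759 / 0.00105 = 1.532e+04.
Re > 4000 → turbulent. Smooth-pipe (Blasius): f = 0.316 Re^(-0.25) = 0.316/(1.532e+04)^0.25 = 0.0284.
Darcy-Weisbach: ΔP = f(L/D)(ρV²/2) = 0.0284·(77.1/0.0759)·(1090·0.1945²/2) = 0.0284·1016·20.61 = 594.6 Pa.
Head loss h_f = ΔP/(ρg) = 594.6/(1090·9.81) = 0.0556 m.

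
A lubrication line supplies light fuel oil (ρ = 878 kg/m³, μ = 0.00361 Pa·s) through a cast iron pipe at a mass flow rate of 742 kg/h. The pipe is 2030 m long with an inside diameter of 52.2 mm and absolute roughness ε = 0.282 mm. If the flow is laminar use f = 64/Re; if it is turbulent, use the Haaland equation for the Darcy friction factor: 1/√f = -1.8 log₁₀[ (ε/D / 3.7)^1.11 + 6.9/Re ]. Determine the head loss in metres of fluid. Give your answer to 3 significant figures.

h_f ≈ 1.10 m

ṁ = 742 kg/h = 742/3600 = 0.2061 kg/s.
A = πD²/4 = π(0.0522)²/4 = 0.00214 m²; mean velocity V = ṁ/(ρA) = 0.2061/(878 · 0.00214) = 0.1097 m/s.
Reynolds number Re = ρVD/μ = 878 · 0.1097 · 0.0522 / 0.00361 = 1393.
Re < 2300 → laminar flow, so f = 64/Re = 64/1393 = 0.04596 (the turbulent correlation is not needed).
Darcy-Weisbach: ΔP = f(L/D)(ρV²/2) = 0.04596·(2030/0.0522)·(878·0.1097²/2) = 0.04596·3.889e+04·5.282 = 9440 Pa.
Head loss h_f = ΔP/(ρg) = 9440/(878·9.81) = 1.10 m.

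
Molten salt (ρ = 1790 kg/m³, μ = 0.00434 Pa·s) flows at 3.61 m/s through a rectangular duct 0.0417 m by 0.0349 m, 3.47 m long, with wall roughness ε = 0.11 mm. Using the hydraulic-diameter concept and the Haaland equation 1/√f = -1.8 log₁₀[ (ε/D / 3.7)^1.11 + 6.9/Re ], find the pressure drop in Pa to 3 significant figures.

Hydraulic diameter D_h = 4A/P = 4·(0.0417·0.0349)/(2·(0.0417+0.0349)) = 0.005821/0.1532 = 0.038 m.
Re = ρVD_h/μ = 1790·3.61·0.038/0.00434 = 5.658e+04.
ε/D_h = 0.00011/0.038 = 0.00289; Haaland gives 1/√f = -1.8 log₁₀[0.000356+0.000122] = 5.977, so f = 0.02799.
ΔP = f(L/D_h)(ρV²/2) = 0.02799·3.47/0.038·1.166e+04 = 2.982e+04 Pa.

ΔP ≈ 29800 Pa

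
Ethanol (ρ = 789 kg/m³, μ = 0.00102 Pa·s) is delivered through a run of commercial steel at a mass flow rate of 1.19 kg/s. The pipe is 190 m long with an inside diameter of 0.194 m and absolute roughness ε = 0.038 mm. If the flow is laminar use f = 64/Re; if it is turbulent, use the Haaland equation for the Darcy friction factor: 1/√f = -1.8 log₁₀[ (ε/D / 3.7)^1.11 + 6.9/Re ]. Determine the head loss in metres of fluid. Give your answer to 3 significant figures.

A = πD²/4 = π(0.194)²/4 = 0.02956 m²; mean velocity V = ṁ/(ρA) = 1.19/(789 · 0.02956) = 0.05102 m/s.
Reynolds number Re = ρVD/μ = 789 · 0.05102 · 0.194 / 0.00102 = 7657.
Re > 4000 → turbulent. Relative roughness ε/D = 3.8e-05/0.194 = 0.000196. Haaland: 1/√f = -1.8 log₁₀[(0.000196/3.7)^1.11 + 6.9/7657] = -1.8 log₁₀[1.79e-05 + 0.000901] = 5.466, so f = 0.03347.
Darcy-Weisbach: ΔP = f(L/D)(ρV²/2) = 0.03347·(190/0.194)·(789·0.05102²/2) = 0.03347·979.4·1.027 = 33.67 Pa.
Head loss h_f = ΔP/(ρg) = 33.67/(789·9.81) = 0.00435 m.

h_f ≈ 0.00435 m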